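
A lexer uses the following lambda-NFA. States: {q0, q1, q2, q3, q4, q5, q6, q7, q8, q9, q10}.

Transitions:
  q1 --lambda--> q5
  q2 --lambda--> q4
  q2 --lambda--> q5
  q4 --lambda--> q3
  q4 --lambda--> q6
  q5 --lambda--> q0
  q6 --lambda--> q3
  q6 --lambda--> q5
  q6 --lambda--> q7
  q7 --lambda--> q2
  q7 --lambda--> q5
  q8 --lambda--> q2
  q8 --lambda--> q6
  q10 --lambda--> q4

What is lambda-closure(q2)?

{q0, q2, q3, q4, q5, q6, q7}

Start with {q2}.
From q2 via lambda: add q4, q5.
From q4 via lambda: add q3, q6.
From q5 via lambda: add q0.
From q6 via lambda: add q7.
No new states can be added; the closed set is {q0, q2, q3, q4, q5, q6, q7}.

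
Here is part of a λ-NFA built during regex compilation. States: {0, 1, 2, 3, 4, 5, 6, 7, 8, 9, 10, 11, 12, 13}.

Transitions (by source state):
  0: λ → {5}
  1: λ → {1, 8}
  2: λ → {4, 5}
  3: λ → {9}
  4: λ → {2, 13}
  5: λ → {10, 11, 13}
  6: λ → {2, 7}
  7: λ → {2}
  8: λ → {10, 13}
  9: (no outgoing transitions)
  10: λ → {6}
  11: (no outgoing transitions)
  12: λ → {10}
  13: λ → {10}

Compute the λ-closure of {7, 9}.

{2, 4, 5, 6, 7, 9, 10, 11, 13}

Start with {7, 9}.
From 7 via λ: add 2.
From 2 via λ: add 4, 5.
From 4 via λ: add 13.
From 5 via λ: add 10, 11.
From 10 via λ: add 6.
No new states can be added; the closed set is {2, 4, 5, 6, 7, 9, 10, 11, 13}.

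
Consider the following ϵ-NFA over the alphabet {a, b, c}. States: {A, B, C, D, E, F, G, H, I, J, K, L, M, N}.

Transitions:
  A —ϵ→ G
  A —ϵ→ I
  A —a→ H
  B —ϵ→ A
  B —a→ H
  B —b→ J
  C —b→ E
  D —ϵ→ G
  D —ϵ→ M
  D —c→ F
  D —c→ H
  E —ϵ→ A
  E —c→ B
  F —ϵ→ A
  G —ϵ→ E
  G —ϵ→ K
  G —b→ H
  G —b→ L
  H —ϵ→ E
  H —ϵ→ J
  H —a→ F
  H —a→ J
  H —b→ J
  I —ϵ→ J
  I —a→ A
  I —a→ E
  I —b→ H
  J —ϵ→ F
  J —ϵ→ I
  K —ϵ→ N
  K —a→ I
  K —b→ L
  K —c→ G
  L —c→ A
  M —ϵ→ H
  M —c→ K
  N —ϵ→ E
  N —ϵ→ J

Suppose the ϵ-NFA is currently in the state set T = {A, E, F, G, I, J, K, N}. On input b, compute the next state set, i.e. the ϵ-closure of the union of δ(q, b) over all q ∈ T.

{A, E, F, G, H, I, J, K, L, N}

G on b → {H, L}.
I on b → {H}.
K on b → {L}.
No b-transition from A, E, F, J, N.
Union after reading b: {H, L}.
Now take the ϵ-closure:
From H via ϵ: add E, J.
From E via ϵ: add A.
From J via ϵ: add F, I.
From A via ϵ: add G.
From G via ϵ: add K.
From K via ϵ: add N.
No new states can be added; the closed set is {A, E, F, G, H, I, J, K, L, N}.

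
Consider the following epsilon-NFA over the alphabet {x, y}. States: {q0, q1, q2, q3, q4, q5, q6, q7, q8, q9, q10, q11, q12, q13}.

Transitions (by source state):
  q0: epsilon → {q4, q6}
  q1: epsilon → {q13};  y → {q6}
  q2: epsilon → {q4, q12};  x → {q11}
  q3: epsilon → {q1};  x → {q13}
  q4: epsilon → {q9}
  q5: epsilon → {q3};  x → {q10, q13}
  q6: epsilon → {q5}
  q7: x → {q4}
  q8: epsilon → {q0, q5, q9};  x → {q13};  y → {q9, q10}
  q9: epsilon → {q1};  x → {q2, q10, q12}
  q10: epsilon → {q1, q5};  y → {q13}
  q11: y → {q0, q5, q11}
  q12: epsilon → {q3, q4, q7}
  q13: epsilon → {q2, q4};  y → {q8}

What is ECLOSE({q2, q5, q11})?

{q1, q2, q3, q4, q5, q7, q9, q11, q12, q13}

Start with {q2, q5, q11}.
From q2 via epsilon: add q4, q12.
From q5 via epsilon: add q3.
From q3 via epsilon: add q1.
From q4 via epsilon: add q9.
From q12 via epsilon: add q7.
From q1 via epsilon: add q13.
No new states can be added; the closed set is {q1, q2, q3, q4, q5, q7, q9, q11, q12, q13}.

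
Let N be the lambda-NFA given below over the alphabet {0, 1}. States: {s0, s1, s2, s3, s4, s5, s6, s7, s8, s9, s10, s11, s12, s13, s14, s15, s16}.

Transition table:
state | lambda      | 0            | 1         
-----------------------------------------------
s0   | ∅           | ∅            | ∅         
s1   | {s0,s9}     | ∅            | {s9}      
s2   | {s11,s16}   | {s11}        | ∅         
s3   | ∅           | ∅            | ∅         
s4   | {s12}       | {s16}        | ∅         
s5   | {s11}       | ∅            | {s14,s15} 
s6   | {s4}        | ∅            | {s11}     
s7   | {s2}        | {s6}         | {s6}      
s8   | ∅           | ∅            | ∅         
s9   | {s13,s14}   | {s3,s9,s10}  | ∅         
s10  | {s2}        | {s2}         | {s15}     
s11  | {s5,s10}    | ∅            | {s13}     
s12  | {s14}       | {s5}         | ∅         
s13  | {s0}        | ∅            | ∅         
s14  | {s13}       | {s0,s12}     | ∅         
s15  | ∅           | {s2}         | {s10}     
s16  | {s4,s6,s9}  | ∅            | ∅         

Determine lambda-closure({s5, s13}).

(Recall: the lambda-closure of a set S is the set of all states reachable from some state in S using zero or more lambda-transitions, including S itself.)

Start with {s5, s13}.
From s5 via lambda: add s11.
From s13 via lambda: add s0.
From s11 via lambda: add s10.
From s10 via lambda: add s2.
From s2 via lambda: add s16.
From s16 via lambda: add s4, s6, s9.
From s4 via lambda: add s12.
From s9 via lambda: add s14.
No new states can be added; the closed set is {s0, s2, s4, s5, s6, s9, s10, s11, s12, s13, s14, s16}.

{s0, s2, s4, s5, s6, s9, s10, s11, s12, s13, s14, s16}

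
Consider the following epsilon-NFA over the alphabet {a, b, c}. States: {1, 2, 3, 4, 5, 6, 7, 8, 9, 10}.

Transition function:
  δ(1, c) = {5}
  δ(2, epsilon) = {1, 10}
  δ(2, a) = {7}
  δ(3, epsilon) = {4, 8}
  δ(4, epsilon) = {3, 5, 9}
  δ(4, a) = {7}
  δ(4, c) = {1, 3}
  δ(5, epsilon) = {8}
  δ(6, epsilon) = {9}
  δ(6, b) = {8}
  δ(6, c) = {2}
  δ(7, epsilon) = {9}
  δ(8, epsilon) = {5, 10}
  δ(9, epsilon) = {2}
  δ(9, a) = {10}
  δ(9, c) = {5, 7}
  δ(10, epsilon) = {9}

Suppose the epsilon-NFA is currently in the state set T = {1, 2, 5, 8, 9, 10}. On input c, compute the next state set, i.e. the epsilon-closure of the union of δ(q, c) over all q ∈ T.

{1, 2, 5, 7, 8, 9, 10}

1 on c → {5}.
9 on c → {5, 7}.
No c-transition from 2, 5, 8, 10.
Union after reading c: {5, 7}.
Now take the epsilon-closure:
From 5 via epsilon: add 8.
From 7 via epsilon: add 9.
From 8 via epsilon: add 10.
From 9 via epsilon: add 2.
From 2 via epsilon: add 1.
No new states can be added; the closed set is {1, 2, 5, 7, 8, 9, 10}.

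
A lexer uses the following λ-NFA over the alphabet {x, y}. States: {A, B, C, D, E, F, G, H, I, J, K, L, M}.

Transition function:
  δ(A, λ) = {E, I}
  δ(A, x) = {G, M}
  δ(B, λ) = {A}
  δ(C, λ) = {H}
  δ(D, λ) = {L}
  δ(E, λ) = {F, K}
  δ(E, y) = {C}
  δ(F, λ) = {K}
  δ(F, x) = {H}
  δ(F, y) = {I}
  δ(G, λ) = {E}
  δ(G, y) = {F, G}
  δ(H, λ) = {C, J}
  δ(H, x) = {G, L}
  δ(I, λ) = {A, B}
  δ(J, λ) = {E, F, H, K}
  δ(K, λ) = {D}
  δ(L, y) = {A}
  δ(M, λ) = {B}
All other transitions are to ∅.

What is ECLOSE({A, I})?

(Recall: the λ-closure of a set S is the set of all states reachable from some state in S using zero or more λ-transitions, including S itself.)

Start with {A, I}.
From A via λ: add E.
From I via λ: add B.
From E via λ: add F, K.
From K via λ: add D.
From D via λ: add L.
No new states can be added; the closed set is {A, B, D, E, F, I, K, L}.

{A, B, D, E, F, I, K, L}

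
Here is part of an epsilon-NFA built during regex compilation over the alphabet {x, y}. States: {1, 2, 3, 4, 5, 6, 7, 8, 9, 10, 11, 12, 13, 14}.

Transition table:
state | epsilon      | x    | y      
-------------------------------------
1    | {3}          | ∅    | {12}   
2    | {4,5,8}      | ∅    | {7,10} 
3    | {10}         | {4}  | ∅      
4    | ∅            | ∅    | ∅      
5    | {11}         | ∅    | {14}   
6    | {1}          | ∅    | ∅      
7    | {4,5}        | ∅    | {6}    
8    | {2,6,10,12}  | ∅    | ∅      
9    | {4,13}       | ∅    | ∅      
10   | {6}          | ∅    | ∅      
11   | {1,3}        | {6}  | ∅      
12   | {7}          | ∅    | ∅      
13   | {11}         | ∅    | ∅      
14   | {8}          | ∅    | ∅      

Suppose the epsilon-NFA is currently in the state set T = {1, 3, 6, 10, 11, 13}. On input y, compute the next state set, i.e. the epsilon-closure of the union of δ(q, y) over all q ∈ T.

1 on y → {12}.
No y-transition from 3, 6, 10, 11, 13.
Union after reading y: {12}.
Now take the epsilon-closure:
From 12 via epsilon: add 7.
From 7 via epsilon: add 4, 5.
From 5 via epsilon: add 11.
From 11 via epsilon: add 1, 3.
From 3 via epsilon: add 10.
From 10 via epsilon: add 6.
No new states can be added; the closed set is {1, 3, 4, 5, 6, 7, 10, 11, 12}.

{1, 3, 4, 5, 6, 7, 10, 11, 12}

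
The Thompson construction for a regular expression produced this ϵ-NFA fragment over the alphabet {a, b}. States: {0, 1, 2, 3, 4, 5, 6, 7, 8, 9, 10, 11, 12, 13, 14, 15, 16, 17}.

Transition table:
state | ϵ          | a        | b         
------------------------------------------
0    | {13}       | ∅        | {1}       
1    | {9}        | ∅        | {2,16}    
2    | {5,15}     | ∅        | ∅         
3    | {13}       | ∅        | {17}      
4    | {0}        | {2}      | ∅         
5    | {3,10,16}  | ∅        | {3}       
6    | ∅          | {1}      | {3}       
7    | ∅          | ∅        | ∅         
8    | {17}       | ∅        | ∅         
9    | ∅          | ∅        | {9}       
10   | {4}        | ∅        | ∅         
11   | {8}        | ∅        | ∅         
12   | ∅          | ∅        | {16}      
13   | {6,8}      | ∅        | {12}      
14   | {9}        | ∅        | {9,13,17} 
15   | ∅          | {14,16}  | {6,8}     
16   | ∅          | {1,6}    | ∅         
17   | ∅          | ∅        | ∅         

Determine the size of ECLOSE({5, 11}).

11

Start with {5, 11}.
From 5 via ϵ: add 3, 10, 16.
From 11 via ϵ: add 8.
From 3 via ϵ: add 13.
From 8 via ϵ: add 17.
From 10 via ϵ: add 4.
From 4 via ϵ: add 0.
From 13 via ϵ: add 6.
ϵ-closure = {0, 3, 4, 5, 6, 8, 10, 11, 13, 16, 17}, which has 11 states.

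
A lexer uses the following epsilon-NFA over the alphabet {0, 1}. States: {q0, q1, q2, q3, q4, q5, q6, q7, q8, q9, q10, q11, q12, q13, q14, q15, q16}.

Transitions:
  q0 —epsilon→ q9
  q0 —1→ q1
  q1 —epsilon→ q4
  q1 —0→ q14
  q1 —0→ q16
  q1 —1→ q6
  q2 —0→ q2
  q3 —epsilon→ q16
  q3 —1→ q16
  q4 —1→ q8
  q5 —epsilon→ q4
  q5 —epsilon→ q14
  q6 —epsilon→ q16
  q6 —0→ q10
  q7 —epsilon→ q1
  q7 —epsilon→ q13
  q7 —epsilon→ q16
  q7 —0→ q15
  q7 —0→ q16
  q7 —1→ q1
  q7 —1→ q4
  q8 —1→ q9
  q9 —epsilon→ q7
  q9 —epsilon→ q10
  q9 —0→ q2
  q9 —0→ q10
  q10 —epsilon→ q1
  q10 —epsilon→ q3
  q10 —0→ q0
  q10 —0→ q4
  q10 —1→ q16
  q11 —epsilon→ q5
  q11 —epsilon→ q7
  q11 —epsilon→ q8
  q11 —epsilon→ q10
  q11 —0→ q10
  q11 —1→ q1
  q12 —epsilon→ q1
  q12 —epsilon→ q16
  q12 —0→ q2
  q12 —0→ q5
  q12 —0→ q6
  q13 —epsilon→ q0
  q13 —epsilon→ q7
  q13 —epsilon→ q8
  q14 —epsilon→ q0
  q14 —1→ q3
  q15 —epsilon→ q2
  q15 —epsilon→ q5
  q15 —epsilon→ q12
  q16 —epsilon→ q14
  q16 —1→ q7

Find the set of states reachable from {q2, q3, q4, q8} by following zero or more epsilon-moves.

Start with {q2, q3, q4, q8}.
From q3 via epsilon: add q16.
From q16 via epsilon: add q14.
From q14 via epsilon: add q0.
From q0 via epsilon: add q9.
From q9 via epsilon: add q7, q10.
From q7 via epsilon: add q1, q13.
No new states can be added; the closed set is {q0, q1, q2, q3, q4, q7, q8, q9, q10, q13, q14, q16}.

{q0, q1, q2, q3, q4, q7, q8, q9, q10, q13, q14, q16}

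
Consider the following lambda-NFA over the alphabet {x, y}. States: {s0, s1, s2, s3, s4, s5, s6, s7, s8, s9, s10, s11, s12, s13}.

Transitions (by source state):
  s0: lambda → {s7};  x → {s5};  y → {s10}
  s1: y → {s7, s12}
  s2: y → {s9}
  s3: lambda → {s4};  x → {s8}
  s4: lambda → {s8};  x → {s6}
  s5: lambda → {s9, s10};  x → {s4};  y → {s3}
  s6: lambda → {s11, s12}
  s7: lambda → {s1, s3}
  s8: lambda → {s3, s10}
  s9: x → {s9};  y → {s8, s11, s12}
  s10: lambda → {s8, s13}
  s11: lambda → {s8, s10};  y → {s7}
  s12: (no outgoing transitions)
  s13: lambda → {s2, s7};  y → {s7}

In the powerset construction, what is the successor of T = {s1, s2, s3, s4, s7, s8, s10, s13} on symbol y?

s1 on y → {s7, s12}.
s2 on y → {s9}.
s13 on y → {s7}.
No y-transition from s3, s4, s7, s8, s10.
Union after reading y: {s7, s9, s12}.
Now take the lambda-closure:
From s7 via lambda: add s1, s3.
From s3 via lambda: add s4.
From s4 via lambda: add s8.
From s8 via lambda: add s10.
From s10 via lambda: add s13.
From s13 via lambda: add s2.
No new states can be added; the closed set is {s1, s2, s3, s4, s7, s8, s9, s10, s12, s13}.

{s1, s2, s3, s4, s7, s8, s9, s10, s12, s13}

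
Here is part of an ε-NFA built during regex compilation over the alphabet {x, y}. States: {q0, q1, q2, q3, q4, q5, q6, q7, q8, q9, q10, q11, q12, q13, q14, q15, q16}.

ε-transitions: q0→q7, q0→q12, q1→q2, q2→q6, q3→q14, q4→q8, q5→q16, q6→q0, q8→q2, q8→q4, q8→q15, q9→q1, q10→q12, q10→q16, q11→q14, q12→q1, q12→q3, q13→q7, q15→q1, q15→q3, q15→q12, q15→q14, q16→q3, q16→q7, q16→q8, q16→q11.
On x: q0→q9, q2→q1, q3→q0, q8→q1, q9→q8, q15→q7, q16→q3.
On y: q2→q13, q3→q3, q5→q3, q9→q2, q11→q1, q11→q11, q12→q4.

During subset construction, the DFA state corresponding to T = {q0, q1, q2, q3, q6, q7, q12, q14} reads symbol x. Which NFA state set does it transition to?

q0 on x → {q9}.
q2 on x → {q1}.
q3 on x → {q0}.
No x-transition from q1, q6, q7, q12, q14.
Union after reading x: {q0, q1, q9}.
Now take the ε-closure:
From q0 via ε: add q7, q12.
From q1 via ε: add q2.
From q2 via ε: add q6.
From q12 via ε: add q3.
From q3 via ε: add q14.
No new states can be added; the closed set is {q0, q1, q2, q3, q6, q7, q9, q12, q14}.

{q0, q1, q2, q3, q6, q7, q9, q12, q14}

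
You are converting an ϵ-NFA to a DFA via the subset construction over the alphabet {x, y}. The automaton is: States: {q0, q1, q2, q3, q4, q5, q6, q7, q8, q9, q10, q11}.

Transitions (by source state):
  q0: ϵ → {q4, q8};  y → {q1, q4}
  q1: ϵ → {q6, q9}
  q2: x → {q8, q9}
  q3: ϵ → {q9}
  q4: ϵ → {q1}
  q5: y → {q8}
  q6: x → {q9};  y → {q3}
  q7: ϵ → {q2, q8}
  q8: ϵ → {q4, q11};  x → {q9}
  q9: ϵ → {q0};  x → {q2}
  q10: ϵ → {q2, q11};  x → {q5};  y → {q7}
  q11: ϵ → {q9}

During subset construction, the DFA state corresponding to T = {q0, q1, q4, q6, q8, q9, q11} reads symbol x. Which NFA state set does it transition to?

{q0, q1, q2, q4, q6, q8, q9, q11}

q6 on x → {q9}.
q8 on x → {q9}.
q9 on x → {q2}.
No x-transition from q0, q1, q4, q11.
Union after reading x: {q2, q9}.
Now take the ϵ-closure:
From q9 via ϵ: add q0.
From q0 via ϵ: add q4, q8.
From q4 via ϵ: add q1.
From q8 via ϵ: add q11.
From q1 via ϵ: add q6.
No new states can be added; the closed set is {q0, q1, q2, q4, q6, q8, q9, q11}.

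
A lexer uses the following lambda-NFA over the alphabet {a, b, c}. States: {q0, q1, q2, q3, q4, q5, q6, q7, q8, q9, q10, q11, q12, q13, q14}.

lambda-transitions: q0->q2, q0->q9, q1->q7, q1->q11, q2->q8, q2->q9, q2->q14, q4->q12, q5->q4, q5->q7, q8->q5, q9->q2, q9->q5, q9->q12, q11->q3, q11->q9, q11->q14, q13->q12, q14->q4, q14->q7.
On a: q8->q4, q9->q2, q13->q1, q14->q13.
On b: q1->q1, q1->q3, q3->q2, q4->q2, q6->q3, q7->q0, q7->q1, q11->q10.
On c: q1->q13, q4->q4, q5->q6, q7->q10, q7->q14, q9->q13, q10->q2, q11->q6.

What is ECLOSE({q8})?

{q4, q5, q7, q8, q12}

Start with {q8}.
From q8 via lambda: add q5.
From q5 via lambda: add q4, q7.
From q4 via lambda: add q12.
No new states can be added; the closed set is {q4, q5, q7, q8, q12}.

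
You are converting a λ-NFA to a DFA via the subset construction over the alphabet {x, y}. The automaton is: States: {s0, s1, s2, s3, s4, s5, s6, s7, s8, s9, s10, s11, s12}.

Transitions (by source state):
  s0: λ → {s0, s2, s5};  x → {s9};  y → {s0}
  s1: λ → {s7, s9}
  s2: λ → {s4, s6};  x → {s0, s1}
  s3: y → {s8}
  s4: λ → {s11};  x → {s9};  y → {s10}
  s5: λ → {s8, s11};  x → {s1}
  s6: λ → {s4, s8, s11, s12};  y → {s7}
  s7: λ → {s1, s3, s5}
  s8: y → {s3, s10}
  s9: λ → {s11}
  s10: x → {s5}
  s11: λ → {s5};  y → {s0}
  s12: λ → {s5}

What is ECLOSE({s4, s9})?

{s4, s5, s8, s9, s11}

Start with {s4, s9}.
From s4 via λ: add s11.
From s11 via λ: add s5.
From s5 via λ: add s8.
No new states can be added; the closed set is {s4, s5, s8, s9, s11}.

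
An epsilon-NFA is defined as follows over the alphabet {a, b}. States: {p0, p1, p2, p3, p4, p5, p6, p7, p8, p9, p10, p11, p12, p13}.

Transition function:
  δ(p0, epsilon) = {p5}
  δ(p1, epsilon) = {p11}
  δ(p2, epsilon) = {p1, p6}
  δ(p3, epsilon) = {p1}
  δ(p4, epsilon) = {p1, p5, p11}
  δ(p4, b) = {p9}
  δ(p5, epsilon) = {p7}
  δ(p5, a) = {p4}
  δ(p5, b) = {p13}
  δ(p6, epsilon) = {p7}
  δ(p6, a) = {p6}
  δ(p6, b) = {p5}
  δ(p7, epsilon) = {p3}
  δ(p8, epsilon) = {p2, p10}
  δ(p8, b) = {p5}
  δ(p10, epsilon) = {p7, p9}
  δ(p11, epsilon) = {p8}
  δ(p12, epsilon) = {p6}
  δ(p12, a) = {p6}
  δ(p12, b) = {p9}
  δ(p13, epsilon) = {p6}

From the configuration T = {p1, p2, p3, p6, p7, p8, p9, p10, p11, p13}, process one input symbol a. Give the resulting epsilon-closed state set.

{p1, p2, p3, p6, p7, p8, p9, p10, p11}

p6 on a → {p6}.
No a-transition from p1, p2, p3, p7, p8, p9, p10, p11, p13.
Union after reading a: {p6}.
Now take the epsilon-closure:
From p6 via epsilon: add p7.
From p7 via epsilon: add p3.
From p3 via epsilon: add p1.
From p1 via epsilon: add p11.
From p11 via epsilon: add p8.
From p8 via epsilon: add p2, p10.
From p10 via epsilon: add p9.
No new states can be added; the closed set is {p1, p2, p3, p6, p7, p8, p9, p10, p11}.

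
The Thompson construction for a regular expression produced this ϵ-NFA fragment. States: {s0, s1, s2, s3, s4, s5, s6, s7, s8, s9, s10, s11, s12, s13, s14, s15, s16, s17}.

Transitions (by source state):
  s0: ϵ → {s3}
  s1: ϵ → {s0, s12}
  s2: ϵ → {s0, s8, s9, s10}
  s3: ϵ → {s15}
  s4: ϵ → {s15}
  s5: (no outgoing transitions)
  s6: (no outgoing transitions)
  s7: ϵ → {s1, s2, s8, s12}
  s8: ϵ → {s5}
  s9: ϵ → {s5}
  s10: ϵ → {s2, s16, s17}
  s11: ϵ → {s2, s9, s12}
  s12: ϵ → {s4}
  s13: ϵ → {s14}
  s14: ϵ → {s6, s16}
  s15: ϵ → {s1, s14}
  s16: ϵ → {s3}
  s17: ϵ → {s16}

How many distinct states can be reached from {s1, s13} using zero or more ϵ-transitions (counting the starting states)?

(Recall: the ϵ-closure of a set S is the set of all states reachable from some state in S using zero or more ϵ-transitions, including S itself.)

10

Start with {s1, s13}.
From s1 via ϵ: add s0, s12.
From s13 via ϵ: add s14.
From s0 via ϵ: add s3.
From s12 via ϵ: add s4.
From s14 via ϵ: add s6, s16.
From s3 via ϵ: add s15.
ϵ-closure = {s0, s1, s3, s4, s6, s12, s13, s14, s15, s16}, which has 10 states.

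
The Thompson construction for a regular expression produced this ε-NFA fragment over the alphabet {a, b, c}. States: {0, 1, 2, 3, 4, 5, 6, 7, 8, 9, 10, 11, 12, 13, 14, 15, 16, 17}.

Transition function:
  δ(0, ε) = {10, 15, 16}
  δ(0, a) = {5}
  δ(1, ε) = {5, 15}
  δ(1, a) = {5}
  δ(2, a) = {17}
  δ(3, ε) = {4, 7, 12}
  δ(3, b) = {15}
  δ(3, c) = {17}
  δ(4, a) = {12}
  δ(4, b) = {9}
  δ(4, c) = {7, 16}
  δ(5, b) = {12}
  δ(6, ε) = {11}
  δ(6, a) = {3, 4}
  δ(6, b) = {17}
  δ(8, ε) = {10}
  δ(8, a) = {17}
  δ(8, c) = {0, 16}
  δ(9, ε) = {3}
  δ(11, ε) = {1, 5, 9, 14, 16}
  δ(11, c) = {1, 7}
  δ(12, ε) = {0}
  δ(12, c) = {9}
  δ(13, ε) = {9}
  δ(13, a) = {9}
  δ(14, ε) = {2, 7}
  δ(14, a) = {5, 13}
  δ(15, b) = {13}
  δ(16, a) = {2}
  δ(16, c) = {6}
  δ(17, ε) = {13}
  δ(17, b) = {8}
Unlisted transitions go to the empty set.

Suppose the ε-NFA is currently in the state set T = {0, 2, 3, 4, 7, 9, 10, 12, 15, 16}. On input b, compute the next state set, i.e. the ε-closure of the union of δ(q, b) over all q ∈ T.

{0, 3, 4, 7, 9, 10, 12, 13, 15, 16}

3 on b → {15}.
4 on b → {9}.
15 on b → {13}.
No b-transition from 0, 2, 7, 9, 10, 12, 16.
Union after reading b: {9, 13, 15}.
Now take the ε-closure:
From 9 via ε: add 3.
From 3 via ε: add 4, 7, 12.
From 12 via ε: add 0.
From 0 via ε: add 10, 16.
No new states can be added; the closed set is {0, 3, 4, 7, 9, 10, 12, 13, 15, 16}.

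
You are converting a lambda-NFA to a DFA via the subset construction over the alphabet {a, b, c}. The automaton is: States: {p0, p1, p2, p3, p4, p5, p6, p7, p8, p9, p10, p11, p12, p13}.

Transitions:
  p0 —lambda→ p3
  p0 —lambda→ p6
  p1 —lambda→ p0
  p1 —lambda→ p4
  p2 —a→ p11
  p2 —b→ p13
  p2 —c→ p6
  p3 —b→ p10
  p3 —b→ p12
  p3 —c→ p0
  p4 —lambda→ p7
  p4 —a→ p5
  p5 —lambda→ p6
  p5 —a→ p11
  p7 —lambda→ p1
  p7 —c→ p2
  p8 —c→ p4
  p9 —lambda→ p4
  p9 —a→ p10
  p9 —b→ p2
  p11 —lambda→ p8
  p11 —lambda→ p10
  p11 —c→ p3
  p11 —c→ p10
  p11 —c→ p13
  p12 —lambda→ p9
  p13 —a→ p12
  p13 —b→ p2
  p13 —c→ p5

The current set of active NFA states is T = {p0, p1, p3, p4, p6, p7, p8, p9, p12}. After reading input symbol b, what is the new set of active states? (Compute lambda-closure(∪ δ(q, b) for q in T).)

p3 on b → {p10, p12}.
p9 on b → {p2}.
No b-transition from p0, p1, p4, p6, p7, p8, p12.
Union after reading b: {p2, p10, p12}.
Now take the lambda-closure:
From p12 via lambda: add p9.
From p9 via lambda: add p4.
From p4 via lambda: add p7.
From p7 via lambda: add p1.
From p1 via lambda: add p0.
From p0 via lambda: add p3, p6.
No new states can be added; the closed set is {p0, p1, p2, p3, p4, p6, p7, p9, p10, p12}.

{p0, p1, p2, p3, p4, p6, p7, p9, p10, p12}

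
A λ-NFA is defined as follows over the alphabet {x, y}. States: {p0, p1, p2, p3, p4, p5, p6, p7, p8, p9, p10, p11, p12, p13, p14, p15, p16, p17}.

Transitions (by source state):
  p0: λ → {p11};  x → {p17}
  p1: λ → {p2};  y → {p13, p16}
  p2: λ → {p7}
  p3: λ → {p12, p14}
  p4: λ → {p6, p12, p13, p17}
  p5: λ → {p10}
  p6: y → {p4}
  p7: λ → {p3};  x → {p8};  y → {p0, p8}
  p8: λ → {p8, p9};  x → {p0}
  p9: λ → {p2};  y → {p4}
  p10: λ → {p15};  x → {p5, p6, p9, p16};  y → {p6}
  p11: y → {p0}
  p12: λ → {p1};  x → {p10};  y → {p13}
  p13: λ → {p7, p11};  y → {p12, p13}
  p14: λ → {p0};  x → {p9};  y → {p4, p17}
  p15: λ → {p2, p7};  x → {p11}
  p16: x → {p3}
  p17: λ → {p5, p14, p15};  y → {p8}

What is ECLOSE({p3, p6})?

Start with {p3, p6}.
From p3 via λ: add p12, p14.
From p12 via λ: add p1.
From p14 via λ: add p0.
From p0 via λ: add p11.
From p1 via λ: add p2.
From p2 via λ: add p7.
No new states can be added; the closed set is {p0, p1, p2, p3, p6, p7, p11, p12, p14}.

{p0, p1, p2, p3, p6, p7, p11, p12, p14}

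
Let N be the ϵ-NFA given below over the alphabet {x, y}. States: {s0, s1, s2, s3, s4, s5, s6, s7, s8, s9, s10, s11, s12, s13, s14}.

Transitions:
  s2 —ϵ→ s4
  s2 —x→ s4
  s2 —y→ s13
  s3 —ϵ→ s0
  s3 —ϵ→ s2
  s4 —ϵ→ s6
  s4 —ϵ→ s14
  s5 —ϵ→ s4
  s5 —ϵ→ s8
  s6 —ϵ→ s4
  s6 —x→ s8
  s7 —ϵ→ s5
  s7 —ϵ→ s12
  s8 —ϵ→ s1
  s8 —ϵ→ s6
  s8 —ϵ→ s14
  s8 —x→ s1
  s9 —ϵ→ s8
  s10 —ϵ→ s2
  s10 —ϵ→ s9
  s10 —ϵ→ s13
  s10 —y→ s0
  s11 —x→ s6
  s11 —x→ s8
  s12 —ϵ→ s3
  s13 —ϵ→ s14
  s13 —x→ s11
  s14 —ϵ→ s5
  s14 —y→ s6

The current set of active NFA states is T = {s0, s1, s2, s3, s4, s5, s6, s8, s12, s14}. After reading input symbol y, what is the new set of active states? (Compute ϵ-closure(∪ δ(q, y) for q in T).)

s2 on y → {s13}.
s14 on y → {s6}.
No y-transition from s0, s1, s3, s4, s5, s6, s8, s12.
Union after reading y: {s6, s13}.
Now take the ϵ-closure:
From s6 via ϵ: add s4.
From s13 via ϵ: add s14.
From s14 via ϵ: add s5.
From s5 via ϵ: add s8.
From s8 via ϵ: add s1.
No new states can be added; the closed set is {s1, s4, s5, s6, s8, s13, s14}.

{s1, s4, s5, s6, s8, s13, s14}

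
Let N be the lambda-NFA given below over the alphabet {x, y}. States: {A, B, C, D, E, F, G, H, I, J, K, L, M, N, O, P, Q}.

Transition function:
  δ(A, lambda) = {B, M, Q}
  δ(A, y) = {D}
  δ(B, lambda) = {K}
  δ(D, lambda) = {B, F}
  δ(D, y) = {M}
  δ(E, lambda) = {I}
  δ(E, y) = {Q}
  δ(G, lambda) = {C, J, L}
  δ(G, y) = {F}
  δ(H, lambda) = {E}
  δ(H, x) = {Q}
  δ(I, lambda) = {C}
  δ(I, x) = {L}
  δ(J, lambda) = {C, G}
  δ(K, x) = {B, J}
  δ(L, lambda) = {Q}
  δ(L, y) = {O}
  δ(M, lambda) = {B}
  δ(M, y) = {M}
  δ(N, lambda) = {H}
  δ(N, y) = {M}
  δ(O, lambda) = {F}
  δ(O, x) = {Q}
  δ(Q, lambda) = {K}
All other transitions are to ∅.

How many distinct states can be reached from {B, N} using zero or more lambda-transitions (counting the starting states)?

7

Start with {B, N}.
From B via lambda: add K.
From N via lambda: add H.
From H via lambda: add E.
From E via lambda: add I.
From I via lambda: add C.
lambda-closure = {B, C, E, H, I, K, N}, which has 7 states.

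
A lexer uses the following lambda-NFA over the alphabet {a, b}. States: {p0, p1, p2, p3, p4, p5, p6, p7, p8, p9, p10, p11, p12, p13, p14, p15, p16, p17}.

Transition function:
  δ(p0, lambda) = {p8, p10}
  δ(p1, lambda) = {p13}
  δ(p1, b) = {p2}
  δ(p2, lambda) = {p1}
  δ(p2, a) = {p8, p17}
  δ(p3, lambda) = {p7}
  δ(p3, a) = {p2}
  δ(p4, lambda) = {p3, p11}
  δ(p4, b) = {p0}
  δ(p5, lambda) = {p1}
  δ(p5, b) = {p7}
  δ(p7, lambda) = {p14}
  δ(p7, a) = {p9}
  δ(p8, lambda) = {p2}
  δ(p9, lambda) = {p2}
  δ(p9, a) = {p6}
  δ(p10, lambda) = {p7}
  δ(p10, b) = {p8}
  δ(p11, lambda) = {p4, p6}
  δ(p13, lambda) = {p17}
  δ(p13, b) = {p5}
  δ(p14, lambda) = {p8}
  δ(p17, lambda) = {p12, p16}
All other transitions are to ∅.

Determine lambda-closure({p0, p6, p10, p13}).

Start with {p0, p6, p10, p13}.
From p0 via lambda: add p8.
From p10 via lambda: add p7.
From p13 via lambda: add p17.
From p7 via lambda: add p14.
From p8 via lambda: add p2.
From p17 via lambda: add p12, p16.
From p2 via lambda: add p1.
No new states can be added; the closed set is {p0, p1, p2, p6, p7, p8, p10, p12, p13, p14, p16, p17}.

{p0, p1, p2, p6, p7, p8, p10, p12, p13, p14, p16, p17}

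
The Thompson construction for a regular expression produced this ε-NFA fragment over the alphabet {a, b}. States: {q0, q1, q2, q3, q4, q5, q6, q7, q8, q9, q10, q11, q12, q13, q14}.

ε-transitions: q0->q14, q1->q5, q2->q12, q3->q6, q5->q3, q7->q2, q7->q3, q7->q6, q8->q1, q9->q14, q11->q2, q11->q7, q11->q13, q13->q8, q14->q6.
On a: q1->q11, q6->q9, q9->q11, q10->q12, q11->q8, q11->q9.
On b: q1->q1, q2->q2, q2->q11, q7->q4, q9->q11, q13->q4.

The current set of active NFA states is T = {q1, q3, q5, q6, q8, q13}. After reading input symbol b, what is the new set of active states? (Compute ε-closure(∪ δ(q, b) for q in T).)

{q1, q3, q4, q5, q6}

q1 on b → {q1}.
q13 on b → {q4}.
No b-transition from q3, q5, q6, q8.
Union after reading b: {q1, q4}.
Now take the ε-closure:
From q1 via ε: add q5.
From q5 via ε: add q3.
From q3 via ε: add q6.
No new states can be added; the closed set is {q1, q3, q4, q5, q6}.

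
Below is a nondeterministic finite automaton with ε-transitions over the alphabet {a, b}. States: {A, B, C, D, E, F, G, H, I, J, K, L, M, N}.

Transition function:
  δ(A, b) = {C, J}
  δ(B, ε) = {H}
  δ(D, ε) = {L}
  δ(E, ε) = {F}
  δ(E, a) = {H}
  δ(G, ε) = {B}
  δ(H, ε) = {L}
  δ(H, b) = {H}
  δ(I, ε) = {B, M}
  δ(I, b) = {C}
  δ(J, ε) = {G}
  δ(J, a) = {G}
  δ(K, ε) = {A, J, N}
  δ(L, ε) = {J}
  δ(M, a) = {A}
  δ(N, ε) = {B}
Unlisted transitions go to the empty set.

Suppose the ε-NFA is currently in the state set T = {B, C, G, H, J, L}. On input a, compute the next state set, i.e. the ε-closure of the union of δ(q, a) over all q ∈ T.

{B, G, H, J, L}

J on a → {G}.
No a-transition from B, C, G, H, L.
Union after reading a: {G}.
Now take the ε-closure:
From G via ε: add B.
From B via ε: add H.
From H via ε: add L.
From L via ε: add J.
No new states can be added; the closed set is {B, G, H, J, L}.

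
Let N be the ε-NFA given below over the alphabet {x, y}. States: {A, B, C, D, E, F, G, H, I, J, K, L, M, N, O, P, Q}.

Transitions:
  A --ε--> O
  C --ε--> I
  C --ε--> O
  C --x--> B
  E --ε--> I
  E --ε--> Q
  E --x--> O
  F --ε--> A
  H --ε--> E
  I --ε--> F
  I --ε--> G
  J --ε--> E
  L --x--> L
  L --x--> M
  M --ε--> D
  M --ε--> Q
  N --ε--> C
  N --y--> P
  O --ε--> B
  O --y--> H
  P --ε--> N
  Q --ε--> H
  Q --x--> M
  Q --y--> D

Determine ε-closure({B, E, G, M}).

{A, B, D, E, F, G, H, I, M, O, Q}

Start with {B, E, G, M}.
From E via ε: add I, Q.
From M via ε: add D.
From I via ε: add F.
From Q via ε: add H.
From F via ε: add A.
From A via ε: add O.
No new states can be added; the closed set is {A, B, D, E, F, G, H, I, M, O, Q}.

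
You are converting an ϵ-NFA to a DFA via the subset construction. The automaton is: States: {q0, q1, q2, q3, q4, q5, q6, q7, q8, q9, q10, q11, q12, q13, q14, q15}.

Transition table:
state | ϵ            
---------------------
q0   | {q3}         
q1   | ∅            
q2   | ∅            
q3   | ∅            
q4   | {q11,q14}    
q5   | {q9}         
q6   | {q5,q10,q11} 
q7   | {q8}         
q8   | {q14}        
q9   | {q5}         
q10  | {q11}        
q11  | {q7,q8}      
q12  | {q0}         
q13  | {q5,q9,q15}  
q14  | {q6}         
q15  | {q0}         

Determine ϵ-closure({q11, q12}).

{q0, q3, q5, q6, q7, q8, q9, q10, q11, q12, q14}

Start with {q11, q12}.
From q11 via ϵ: add q7, q8.
From q12 via ϵ: add q0.
From q0 via ϵ: add q3.
From q8 via ϵ: add q14.
From q14 via ϵ: add q6.
From q6 via ϵ: add q5, q10.
From q5 via ϵ: add q9.
No new states can be added; the closed set is {q0, q3, q5, q6, q7, q8, q9, q10, q11, q12, q14}.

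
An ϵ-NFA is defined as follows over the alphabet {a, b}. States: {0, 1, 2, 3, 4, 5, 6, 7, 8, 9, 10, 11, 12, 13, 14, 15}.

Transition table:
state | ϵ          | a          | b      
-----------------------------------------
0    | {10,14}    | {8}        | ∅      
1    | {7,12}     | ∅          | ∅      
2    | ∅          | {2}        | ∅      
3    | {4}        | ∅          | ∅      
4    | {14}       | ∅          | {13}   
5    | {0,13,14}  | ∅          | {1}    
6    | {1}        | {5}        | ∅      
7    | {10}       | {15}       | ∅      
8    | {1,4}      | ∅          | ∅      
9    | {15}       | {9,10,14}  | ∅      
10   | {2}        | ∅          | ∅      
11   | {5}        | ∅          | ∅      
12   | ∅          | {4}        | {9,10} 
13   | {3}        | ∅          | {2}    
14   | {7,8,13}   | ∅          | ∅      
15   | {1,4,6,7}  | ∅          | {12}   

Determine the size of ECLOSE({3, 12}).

10

Start with {3, 12}.
From 3 via ϵ: add 4.
From 4 via ϵ: add 14.
From 14 via ϵ: add 7, 8, 13.
From 7 via ϵ: add 10.
From 8 via ϵ: add 1.
From 10 via ϵ: add 2.
ϵ-closure = {1, 2, 3, 4, 7, 8, 10, 12, 13, 14}, which has 10 states.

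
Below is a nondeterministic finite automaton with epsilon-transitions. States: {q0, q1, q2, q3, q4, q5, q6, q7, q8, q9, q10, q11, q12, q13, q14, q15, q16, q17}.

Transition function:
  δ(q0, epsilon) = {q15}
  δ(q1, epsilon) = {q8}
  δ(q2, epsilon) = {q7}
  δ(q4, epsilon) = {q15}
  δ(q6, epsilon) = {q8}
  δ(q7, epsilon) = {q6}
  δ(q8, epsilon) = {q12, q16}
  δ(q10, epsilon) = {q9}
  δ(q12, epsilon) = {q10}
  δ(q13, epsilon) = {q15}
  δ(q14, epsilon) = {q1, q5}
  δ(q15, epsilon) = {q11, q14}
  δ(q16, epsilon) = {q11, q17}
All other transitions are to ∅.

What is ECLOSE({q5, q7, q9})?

Start with {q5, q7, q9}.
From q7 via epsilon: add q6.
From q6 via epsilon: add q8.
From q8 via epsilon: add q12, q16.
From q12 via epsilon: add q10.
From q16 via epsilon: add q11, q17.
No new states can be added; the closed set is {q5, q6, q7, q8, q9, q10, q11, q12, q16, q17}.

{q5, q6, q7, q8, q9, q10, q11, q12, q16, q17}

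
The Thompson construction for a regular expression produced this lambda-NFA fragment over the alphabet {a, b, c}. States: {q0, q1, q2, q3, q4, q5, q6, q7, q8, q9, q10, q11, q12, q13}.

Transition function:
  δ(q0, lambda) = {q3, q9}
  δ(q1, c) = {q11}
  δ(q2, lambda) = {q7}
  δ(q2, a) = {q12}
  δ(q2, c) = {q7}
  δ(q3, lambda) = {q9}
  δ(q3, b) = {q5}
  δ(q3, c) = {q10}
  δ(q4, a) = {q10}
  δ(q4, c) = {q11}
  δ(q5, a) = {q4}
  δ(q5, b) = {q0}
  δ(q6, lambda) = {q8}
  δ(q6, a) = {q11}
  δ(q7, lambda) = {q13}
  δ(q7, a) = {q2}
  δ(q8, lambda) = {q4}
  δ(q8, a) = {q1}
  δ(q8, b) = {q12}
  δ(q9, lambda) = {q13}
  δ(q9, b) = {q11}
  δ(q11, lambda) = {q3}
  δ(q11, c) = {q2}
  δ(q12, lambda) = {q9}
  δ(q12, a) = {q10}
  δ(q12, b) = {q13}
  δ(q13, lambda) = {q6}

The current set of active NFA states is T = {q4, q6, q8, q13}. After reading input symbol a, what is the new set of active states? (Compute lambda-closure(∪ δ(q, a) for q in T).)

q4 on a → {q10}.
q6 on a → {q11}.
q8 on a → {q1}.
No a-transition from q13.
Union after reading a: {q1, q10, q11}.
Now take the lambda-closure:
From q11 via lambda: add q3.
From q3 via lambda: add q9.
From q9 via lambda: add q13.
From q13 via lambda: add q6.
From q6 via lambda: add q8.
From q8 via lambda: add q4.
No new states can be added; the closed set is {q1, q3, q4, q6, q8, q9, q10, q11, q13}.

{q1, q3, q4, q6, q8, q9, q10, q11, q13}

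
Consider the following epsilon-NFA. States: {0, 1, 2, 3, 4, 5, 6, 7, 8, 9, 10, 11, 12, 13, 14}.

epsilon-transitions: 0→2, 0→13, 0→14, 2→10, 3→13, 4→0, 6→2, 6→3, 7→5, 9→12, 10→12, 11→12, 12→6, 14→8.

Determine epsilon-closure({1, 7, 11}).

Start with {1, 7, 11}.
From 7 via epsilon: add 5.
From 11 via epsilon: add 12.
From 12 via epsilon: add 6.
From 6 via epsilon: add 2, 3.
From 2 via epsilon: add 10.
From 3 via epsilon: add 13.
No new states can be added; the closed set is {1, 2, 3, 5, 6, 7, 10, 11, 12, 13}.

{1, 2, 3, 5, 6, 7, 10, 11, 12, 13}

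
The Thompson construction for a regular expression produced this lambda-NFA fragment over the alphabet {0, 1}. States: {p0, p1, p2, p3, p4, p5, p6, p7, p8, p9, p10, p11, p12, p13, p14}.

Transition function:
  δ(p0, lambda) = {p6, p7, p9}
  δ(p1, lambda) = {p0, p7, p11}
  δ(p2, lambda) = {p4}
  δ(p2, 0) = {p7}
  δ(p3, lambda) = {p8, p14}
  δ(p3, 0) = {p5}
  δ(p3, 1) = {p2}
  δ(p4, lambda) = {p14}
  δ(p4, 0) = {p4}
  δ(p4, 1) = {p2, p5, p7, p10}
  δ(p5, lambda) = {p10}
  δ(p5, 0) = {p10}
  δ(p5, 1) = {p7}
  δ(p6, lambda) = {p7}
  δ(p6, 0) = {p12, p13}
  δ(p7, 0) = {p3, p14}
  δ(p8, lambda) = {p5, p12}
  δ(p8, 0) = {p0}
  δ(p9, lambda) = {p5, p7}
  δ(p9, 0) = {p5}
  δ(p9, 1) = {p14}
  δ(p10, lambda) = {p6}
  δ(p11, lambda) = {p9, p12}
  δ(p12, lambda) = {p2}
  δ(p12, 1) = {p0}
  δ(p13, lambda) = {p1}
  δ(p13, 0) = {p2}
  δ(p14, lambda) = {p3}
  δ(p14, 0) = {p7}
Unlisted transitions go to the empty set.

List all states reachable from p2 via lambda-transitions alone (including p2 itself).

{p2, p3, p4, p5, p6, p7, p8, p10, p12, p14}

Start with {p2}.
From p2 via lambda: add p4.
From p4 via lambda: add p14.
From p14 via lambda: add p3.
From p3 via lambda: add p8.
From p8 via lambda: add p5, p12.
From p5 via lambda: add p10.
From p10 via lambda: add p6.
From p6 via lambda: add p7.
No new states can be added; the closed set is {p2, p3, p4, p5, p6, p7, p8, p10, p12, p14}.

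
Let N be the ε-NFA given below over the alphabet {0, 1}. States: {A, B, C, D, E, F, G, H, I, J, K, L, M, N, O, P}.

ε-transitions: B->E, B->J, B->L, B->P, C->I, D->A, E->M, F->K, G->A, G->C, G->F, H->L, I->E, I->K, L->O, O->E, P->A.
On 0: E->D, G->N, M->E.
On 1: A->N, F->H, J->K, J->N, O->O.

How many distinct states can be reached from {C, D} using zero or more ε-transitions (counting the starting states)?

Start with {C, D}.
From C via ε: add I.
From D via ε: add A.
From I via ε: add E, K.
From E via ε: add M.
ε-closure = {A, C, D, E, I, K, M}, which has 7 states.

7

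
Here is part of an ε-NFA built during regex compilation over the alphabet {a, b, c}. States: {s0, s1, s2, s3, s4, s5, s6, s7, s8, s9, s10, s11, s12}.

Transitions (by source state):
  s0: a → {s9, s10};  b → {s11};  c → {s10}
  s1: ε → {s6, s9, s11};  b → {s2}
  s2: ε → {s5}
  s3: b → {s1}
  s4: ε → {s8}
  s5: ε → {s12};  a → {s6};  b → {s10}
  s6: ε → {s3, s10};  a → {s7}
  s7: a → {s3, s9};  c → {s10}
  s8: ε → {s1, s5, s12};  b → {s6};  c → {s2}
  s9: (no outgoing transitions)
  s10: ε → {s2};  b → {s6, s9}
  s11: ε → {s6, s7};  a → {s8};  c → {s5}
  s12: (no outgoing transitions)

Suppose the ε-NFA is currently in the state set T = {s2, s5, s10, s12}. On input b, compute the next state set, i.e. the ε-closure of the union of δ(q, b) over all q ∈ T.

{s2, s3, s5, s6, s9, s10, s12}

s5 on b → {s10}.
s10 on b → {s6, s9}.
No b-transition from s2, s12.
Union after reading b: {s6, s9, s10}.
Now take the ε-closure:
From s6 via ε: add s3.
From s10 via ε: add s2.
From s2 via ε: add s5.
From s5 via ε: add s12.
No new states can be added; the closed set is {s2, s3, s5, s6, s9, s10, s12}.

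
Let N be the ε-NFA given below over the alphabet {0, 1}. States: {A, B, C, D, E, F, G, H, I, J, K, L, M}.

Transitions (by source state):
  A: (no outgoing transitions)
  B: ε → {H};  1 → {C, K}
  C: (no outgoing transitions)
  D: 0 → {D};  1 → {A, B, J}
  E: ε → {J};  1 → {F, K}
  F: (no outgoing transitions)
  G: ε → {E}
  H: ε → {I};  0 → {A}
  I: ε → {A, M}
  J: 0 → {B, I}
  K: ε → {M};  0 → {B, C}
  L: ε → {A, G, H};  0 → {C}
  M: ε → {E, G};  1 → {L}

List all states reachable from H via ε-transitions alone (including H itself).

{A, E, G, H, I, J, M}

Start with {H}.
From H via ε: add I.
From I via ε: add A, M.
From M via ε: add E, G.
From E via ε: add J.
No new states can be added; the closed set is {A, E, G, H, I, J, M}.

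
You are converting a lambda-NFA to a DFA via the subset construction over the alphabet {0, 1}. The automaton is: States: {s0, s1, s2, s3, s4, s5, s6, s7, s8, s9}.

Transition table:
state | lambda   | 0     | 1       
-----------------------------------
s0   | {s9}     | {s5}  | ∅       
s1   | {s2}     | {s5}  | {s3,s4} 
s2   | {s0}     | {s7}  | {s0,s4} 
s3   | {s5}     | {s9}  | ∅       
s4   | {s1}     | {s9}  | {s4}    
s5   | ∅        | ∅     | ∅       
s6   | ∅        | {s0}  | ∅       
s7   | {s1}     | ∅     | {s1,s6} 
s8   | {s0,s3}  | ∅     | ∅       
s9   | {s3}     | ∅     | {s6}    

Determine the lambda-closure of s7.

{s0, s1, s2, s3, s5, s7, s9}

Start with {s7}.
From s7 via lambda: add s1.
From s1 via lambda: add s2.
From s2 via lambda: add s0.
From s0 via lambda: add s9.
From s9 via lambda: add s3.
From s3 via lambda: add s5.
No new states can be added; the closed set is {s0, s1, s2, s3, s5, s7, s9}.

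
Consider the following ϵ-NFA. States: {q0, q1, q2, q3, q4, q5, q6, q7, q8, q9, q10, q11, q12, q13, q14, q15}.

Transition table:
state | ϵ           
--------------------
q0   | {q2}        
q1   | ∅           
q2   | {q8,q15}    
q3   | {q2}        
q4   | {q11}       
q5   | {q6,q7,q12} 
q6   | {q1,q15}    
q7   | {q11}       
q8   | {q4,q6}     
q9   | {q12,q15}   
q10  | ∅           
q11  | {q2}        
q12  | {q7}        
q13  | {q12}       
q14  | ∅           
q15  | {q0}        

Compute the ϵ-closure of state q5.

{q0, q1, q2, q4, q5, q6, q7, q8, q11, q12, q15}

Start with {q5}.
From q5 via ϵ: add q6, q7, q12.
From q6 via ϵ: add q1, q15.
From q7 via ϵ: add q11.
From q11 via ϵ: add q2.
From q15 via ϵ: add q0.
From q2 via ϵ: add q8.
From q8 via ϵ: add q4.
No new states can be added; the closed set is {q0, q1, q2, q4, q5, q6, q7, q8, q11, q12, q15}.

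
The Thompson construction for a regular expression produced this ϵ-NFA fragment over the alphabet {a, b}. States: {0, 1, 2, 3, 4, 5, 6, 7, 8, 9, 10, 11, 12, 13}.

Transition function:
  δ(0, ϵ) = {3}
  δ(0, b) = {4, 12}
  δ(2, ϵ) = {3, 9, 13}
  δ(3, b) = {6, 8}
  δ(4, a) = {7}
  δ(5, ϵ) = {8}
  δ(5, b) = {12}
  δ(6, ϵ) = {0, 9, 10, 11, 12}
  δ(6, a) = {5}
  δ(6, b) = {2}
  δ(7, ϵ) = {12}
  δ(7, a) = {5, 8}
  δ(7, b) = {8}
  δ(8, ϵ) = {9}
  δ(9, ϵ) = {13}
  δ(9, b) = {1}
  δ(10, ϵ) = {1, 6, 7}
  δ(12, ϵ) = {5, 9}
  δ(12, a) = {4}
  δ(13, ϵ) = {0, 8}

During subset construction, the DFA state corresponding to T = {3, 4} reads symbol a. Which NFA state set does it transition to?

{0, 3, 5, 7, 8, 9, 12, 13}

4 on a → {7}.
No a-transition from 3.
Union after reading a: {7}.
Now take the ϵ-closure:
From 7 via ϵ: add 12.
From 12 via ϵ: add 5, 9.
From 5 via ϵ: add 8.
From 9 via ϵ: add 13.
From 13 via ϵ: add 0.
From 0 via ϵ: add 3.
No new states can be added; the closed set is {0, 3, 5, 7, 8, 9, 12, 13}.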